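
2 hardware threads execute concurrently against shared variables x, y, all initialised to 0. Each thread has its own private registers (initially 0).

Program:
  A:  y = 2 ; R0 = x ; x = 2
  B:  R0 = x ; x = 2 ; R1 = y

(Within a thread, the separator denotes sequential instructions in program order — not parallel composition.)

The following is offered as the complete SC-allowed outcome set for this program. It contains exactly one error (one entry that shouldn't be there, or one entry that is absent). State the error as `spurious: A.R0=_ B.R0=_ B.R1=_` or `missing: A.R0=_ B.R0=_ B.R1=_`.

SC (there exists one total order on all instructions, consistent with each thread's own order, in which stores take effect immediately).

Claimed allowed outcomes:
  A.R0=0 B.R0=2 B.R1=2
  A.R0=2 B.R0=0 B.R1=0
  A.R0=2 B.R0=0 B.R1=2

missing: A.R0=0 B.R0=0 B.R1=2

outcome vector order: (A.R0,B.R0,B.R1)
under SC → 0/0/2; 0/2/2; 2/0/0; 2/0/2
SC∖claimed = {0/0/2}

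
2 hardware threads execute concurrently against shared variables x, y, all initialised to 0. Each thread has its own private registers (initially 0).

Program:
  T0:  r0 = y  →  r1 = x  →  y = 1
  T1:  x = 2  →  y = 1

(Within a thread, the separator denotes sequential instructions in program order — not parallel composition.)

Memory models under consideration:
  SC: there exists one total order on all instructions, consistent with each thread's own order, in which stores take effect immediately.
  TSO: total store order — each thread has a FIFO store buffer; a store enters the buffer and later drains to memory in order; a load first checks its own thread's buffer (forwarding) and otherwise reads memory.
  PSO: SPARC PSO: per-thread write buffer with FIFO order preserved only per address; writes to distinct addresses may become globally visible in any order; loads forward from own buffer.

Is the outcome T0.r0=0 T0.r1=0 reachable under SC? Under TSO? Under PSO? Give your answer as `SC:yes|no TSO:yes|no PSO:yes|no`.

SC:yes TSO:yes PSO:yes

outcome vector order: (T0.r0,T0.r1)
under SC → <0 0> <0 2> <1 2>
under TSO → <0 0> <0 2> <1 2>
under PSO → <0 0> <0 2> <1 0> <1 2>
target <0 0> ∈ {SC,TSO,PSO}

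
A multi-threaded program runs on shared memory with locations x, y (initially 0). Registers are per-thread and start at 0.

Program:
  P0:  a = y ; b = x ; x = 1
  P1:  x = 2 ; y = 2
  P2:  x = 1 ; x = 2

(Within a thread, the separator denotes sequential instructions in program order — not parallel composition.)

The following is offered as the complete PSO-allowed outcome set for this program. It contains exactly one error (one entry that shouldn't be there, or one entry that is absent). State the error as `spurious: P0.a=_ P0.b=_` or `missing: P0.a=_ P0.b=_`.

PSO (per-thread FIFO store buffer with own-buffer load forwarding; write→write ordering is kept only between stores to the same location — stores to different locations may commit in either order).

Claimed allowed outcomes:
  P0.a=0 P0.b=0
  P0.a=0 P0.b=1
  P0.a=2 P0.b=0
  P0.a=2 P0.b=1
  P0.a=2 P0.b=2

outcome vector order: (P0.a,P0.b)
under PSO → (0,0) (0,1) (0,2) (2,0) (2,1) (2,2)
PSO∖claimed = {(0,2)}

missing: P0.a=0 P0.b=2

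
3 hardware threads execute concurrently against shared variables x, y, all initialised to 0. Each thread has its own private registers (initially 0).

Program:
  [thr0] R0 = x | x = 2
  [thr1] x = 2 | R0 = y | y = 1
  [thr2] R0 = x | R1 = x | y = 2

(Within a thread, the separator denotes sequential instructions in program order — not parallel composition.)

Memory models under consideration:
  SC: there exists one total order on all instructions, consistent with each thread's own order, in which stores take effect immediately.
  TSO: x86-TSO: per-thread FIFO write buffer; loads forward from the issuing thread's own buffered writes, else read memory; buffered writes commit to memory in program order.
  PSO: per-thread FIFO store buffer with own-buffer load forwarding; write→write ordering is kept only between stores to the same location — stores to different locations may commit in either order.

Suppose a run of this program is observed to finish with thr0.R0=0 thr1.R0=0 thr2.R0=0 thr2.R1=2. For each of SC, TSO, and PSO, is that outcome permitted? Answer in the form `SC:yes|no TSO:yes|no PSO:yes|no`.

outcome vector order: (thr0.R0,thr1.R0,thr2.R0,thr2.R1)
[SC] allowed = {0000, 0002, 0022, 0200, 0202, 0222, 2000, 2002, 2022, 2200, 2202, 2222}
[TSO] allowed = {0000, 0002, 0022, 0200, 0202, 0222, 2000, 2002, 2022, 2200, 2202, 2222}
[PSO] allowed = {0000, 0002, 0022, 0200, 0202, 0222, 2000, 2002, 2022, 2200, 2202, 2222}
target 0002 ∈ {SC,TSO,PSO}

SC:yes TSO:yes PSO:yes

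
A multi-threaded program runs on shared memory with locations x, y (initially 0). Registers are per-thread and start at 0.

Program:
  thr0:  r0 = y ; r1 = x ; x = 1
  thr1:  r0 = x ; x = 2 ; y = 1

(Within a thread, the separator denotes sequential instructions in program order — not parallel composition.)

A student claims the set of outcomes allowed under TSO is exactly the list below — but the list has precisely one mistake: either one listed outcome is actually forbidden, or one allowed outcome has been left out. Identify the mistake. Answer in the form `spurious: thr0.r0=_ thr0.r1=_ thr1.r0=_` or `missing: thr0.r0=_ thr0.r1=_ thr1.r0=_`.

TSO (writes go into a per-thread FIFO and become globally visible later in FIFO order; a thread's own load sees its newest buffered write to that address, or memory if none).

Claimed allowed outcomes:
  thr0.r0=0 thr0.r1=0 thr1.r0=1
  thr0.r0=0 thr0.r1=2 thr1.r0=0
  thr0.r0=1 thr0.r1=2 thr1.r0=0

missing: thr0.r0=0 thr0.r1=0 thr1.r0=0

outcome vector order: (thr0.r0,thr0.r1,thr1.r0)
[TSO] allowed = {<0 0 0>, <0 0 1>, <0 2 0>, <1 2 0>}
TSO∖claimed = {<0 0 0>}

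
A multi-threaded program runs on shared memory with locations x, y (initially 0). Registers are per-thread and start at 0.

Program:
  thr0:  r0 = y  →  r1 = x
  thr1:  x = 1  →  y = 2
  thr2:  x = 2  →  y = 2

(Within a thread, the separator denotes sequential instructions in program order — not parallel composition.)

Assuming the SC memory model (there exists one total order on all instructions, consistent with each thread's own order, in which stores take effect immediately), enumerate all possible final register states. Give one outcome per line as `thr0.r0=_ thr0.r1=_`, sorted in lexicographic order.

outcome vector order: (thr0.r0,thr0.r1)
|SC outcomes| = 5

thr0.r0=0 thr0.r1=0
thr0.r0=0 thr0.r1=1
thr0.r0=0 thr0.r1=2
thr0.r0=2 thr0.r1=1
thr0.r0=2 thr0.r1=2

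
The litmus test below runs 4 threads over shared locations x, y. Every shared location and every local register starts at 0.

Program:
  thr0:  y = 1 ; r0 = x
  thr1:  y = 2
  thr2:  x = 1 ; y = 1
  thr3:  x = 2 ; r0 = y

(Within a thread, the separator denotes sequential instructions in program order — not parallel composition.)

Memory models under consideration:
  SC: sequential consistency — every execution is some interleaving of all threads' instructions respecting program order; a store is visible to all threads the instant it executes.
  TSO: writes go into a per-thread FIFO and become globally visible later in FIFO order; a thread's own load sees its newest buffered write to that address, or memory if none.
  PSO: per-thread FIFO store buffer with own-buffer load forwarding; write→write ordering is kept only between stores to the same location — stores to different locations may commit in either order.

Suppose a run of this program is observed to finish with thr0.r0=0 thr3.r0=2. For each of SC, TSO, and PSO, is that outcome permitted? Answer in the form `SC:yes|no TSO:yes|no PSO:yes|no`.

outcome vector order: (thr0.r0,thr3.r0)
SC: 8 outcomes — {01 02 10 11 12 20 21 22}
TSO: 9 outcomes — {00 01 02 10 11 12 20 21 22}
PSO: 9 outcomes — {00 01 02 10 11 12 20 21 22}
target 02 ∈ {SC,TSO,PSO}

SC:yes TSO:yes PSO:yes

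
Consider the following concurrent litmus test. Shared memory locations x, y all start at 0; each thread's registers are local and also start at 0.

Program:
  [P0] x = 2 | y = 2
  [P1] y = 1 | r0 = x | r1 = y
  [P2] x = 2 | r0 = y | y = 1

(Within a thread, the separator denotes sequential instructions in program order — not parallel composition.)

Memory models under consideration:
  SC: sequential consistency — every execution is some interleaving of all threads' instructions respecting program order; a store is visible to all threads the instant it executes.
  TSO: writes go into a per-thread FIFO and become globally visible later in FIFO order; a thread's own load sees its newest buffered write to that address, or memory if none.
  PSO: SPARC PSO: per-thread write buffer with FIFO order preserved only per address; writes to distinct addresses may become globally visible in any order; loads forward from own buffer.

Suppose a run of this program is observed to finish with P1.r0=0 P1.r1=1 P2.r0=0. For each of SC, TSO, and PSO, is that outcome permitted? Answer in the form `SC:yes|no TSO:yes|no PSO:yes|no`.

SC:no TSO:yes PSO:yes

outcome vector order: (P1.r0,P1.r1,P2.r0)
under SC → 011, 012, 021, 022, 210, 211, 212, 220, 221, 222
under TSO → 010, 011, 012, 020, 021, 022, 210, 211, 212, 220, 221, 222
under PSO → 010, 011, 012, 020, 021, 022, 210, 211, 212, 220, 221, 222
target 010 ∈ {TSO,PSO}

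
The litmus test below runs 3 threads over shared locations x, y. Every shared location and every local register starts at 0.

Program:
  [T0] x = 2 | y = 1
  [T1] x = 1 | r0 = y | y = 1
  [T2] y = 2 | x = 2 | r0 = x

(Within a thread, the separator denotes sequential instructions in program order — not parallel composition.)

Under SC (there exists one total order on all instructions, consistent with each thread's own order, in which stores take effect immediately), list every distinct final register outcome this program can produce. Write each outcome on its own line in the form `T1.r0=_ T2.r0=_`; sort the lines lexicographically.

outcome vector order: (T1.r0,T2.r0)
|SC outcomes| = 5

T1.r0=0 T2.r0=2
T1.r0=1 T2.r0=1
T1.r0=1 T2.r0=2
T1.r0=2 T2.r0=1
T1.r0=2 T2.r0=2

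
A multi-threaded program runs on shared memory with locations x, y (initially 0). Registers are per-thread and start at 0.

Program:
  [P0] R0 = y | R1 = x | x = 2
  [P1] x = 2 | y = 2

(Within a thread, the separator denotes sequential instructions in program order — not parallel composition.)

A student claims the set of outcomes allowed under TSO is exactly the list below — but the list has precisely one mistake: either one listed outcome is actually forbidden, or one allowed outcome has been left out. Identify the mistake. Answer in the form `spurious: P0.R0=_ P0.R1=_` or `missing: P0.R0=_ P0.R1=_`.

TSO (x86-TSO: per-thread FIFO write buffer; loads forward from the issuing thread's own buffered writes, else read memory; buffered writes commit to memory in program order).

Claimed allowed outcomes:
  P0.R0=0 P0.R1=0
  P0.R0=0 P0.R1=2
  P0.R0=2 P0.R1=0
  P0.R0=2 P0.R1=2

outcome vector order: (P0.R0,P0.R1)
under TSO → (0,0); (0,2); (2,2)
claimed∖TSO = {(2,0)}

spurious: P0.R0=2 P0.R1=0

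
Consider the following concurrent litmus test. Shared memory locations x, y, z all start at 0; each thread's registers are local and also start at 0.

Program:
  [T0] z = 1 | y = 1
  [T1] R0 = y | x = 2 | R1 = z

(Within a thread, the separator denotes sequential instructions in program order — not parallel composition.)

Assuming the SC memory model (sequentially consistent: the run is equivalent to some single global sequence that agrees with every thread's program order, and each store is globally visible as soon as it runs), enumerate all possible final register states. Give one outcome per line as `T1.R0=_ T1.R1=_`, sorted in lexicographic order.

outcome vector order: (T1.R0,T1.R1)
|SC outcomes| = 3

T1.R0=0 T1.R1=0
T1.R0=0 T1.R1=1
T1.R0=1 T1.R1=1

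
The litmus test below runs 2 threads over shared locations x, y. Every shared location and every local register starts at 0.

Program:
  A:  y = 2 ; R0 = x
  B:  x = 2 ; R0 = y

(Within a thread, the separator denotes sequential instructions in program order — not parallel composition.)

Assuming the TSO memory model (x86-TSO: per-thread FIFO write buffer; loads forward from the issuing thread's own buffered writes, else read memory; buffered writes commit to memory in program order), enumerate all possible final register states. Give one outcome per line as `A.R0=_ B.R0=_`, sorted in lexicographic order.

outcome vector order: (A.R0,B.R0)
|TSO outcomes| = 4

A.R0=0 B.R0=0
A.R0=0 B.R0=2
A.R0=2 B.R0=0
A.R0=2 B.R0=2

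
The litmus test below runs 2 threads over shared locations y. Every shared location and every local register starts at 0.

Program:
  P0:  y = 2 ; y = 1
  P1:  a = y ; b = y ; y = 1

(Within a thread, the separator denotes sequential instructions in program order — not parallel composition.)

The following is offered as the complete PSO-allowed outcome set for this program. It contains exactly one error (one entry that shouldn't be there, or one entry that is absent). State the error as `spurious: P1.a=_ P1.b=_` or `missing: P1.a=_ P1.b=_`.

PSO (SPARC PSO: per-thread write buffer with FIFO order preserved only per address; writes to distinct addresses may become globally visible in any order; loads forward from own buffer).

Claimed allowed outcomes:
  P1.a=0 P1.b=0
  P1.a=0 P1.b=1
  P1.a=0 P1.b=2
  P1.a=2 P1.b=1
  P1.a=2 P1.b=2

missing: P1.a=1 P1.b=1

outcome vector order: (P1.a,P1.b)
under PSO → 00, 01, 02, 11, 21, 22
PSO∖claimed = {11}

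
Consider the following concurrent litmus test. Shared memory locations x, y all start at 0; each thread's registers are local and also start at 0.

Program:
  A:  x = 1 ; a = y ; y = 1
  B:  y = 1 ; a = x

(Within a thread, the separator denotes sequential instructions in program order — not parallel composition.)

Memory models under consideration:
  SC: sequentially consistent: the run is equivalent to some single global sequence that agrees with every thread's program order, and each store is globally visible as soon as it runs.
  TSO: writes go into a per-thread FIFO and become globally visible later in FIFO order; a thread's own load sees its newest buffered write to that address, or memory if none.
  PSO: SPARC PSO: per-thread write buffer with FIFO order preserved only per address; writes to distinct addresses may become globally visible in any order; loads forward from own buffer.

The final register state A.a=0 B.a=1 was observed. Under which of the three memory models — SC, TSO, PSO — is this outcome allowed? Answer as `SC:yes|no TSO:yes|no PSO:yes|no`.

SC:yes TSO:yes PSO:yes

outcome vector order: (A.a,B.a)
SC: 3 outcomes — {<0 1> <1 0> <1 1>}
TSO: 4 outcomes — {<0 0> <0 1> <1 0> <1 1>}
PSO: 4 outcomes — {<0 0> <0 1> <1 0> <1 1>}
target <0 1> ∈ {SC,TSO,PSO}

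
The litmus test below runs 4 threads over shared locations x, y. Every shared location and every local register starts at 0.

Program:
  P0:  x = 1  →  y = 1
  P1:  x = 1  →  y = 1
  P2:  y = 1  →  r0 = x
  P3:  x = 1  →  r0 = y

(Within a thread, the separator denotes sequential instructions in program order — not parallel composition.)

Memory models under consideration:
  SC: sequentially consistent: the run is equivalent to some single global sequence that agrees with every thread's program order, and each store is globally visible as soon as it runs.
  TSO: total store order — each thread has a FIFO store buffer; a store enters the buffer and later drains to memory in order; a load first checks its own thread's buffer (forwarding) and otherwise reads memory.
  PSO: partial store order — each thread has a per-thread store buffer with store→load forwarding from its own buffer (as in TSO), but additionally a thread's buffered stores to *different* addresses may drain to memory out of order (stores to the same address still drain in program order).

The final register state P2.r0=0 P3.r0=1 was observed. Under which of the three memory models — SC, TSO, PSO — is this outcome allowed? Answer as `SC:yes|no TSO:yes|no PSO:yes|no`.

SC:yes TSO:yes PSO:yes

outcome vector order: (P2.r0,P3.r0)
under SC → 0/1; 1/0; 1/1
under TSO → 0/0; 0/1; 1/0; 1/1
under PSO → 0/0; 0/1; 1/0; 1/1
target 0/1 ∈ {SC,TSO,PSO}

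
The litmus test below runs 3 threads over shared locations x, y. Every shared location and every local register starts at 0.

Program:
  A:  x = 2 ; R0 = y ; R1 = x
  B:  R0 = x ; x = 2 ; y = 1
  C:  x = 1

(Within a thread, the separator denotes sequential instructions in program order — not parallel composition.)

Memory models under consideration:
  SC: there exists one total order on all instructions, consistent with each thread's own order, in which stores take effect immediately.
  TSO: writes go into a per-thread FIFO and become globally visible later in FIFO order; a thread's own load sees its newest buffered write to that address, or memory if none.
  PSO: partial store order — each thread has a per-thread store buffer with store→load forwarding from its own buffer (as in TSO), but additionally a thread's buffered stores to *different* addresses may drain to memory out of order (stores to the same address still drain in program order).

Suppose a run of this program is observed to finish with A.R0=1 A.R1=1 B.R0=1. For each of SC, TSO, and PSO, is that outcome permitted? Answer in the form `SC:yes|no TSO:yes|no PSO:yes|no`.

SC:no TSO:no PSO:yes

outcome vector order: (A.R0,A.R1,B.R0)
[SC] allowed = {0/1/0 0/1/1 0/1/2 0/2/0 0/2/1 0/2/2 1/1/0 1/1/2 1/2/0 1/2/1 1/2/2}
[TSO] allowed = {0/1/0 0/1/1 0/1/2 0/2/0 0/2/1 0/2/2 1/1/0 1/1/2 1/2/0 1/2/1 1/2/2}
[PSO] allowed = {0/1/0 0/1/1 0/1/2 0/2/0 0/2/1 0/2/2 1/1/0 1/1/1 1/1/2 1/2/0 1/2/1 1/2/2}
target 1/1/1 ∈ {PSO}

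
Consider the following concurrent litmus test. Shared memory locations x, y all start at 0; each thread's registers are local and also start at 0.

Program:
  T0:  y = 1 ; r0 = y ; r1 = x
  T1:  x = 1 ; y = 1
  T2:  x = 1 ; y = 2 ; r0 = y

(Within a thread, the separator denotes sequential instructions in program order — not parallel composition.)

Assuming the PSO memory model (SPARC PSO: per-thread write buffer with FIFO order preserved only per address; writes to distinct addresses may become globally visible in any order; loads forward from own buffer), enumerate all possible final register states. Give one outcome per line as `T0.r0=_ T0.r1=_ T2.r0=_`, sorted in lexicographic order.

T0.r0=1 T0.r1=0 T2.r0=1
T0.r0=1 T0.r1=0 T2.r0=2
T0.r0=1 T0.r1=1 T2.r0=1
T0.r0=1 T0.r1=1 T2.r0=2
T0.r0=2 T0.r1=0 T2.r0=1
T0.r0=2 T0.r1=0 T2.r0=2
T0.r0=2 T0.r1=1 T2.r0=1
T0.r0=2 T0.r1=1 T2.r0=2

outcome vector order: (T0.r0,T0.r1,T2.r0)
|PSO outcomes| = 8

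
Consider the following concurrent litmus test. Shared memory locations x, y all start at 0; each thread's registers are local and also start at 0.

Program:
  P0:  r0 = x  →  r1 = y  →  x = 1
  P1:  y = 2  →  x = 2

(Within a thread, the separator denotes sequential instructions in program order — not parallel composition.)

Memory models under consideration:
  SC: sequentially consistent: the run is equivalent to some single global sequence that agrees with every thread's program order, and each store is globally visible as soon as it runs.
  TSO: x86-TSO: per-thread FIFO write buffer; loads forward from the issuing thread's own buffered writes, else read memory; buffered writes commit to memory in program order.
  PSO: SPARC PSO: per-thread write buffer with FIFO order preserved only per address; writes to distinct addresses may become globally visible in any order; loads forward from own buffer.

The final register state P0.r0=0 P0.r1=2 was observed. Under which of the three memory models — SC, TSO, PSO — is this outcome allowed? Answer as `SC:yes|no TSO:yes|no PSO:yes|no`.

SC:yes TSO:yes PSO:yes

outcome vector order: (P0.r0,P0.r1)
[SC] allowed = {00, 02, 22}
[TSO] allowed = {00, 02, 22}
[PSO] allowed = {00, 02, 20, 22}
target 02 ∈ {SC,TSO,PSO}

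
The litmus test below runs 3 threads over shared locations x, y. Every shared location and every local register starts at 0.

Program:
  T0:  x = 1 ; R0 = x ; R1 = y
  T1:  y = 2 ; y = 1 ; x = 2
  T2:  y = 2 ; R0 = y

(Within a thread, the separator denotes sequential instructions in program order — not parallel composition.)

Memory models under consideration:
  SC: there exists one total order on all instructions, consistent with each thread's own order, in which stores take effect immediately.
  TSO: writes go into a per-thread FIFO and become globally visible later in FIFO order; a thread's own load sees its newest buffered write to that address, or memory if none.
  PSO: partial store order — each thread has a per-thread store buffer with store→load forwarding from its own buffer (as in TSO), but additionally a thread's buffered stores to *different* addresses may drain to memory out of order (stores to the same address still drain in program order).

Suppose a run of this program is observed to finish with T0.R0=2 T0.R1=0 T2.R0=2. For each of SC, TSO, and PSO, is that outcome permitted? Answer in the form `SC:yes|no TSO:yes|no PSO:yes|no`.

SC:no TSO:no PSO:yes

outcome vector order: (T0.R0,T0.R1,T2.R0)
[SC] allowed = {101; 102; 111; 112; 121; 122; 211; 212; 222}
[TSO] allowed = {101; 102; 111; 112; 121; 122; 211; 212; 222}
[PSO] allowed = {101; 102; 111; 112; 121; 122; 201; 202; 211; 212; 221; 222}
target 202 ∈ {PSO}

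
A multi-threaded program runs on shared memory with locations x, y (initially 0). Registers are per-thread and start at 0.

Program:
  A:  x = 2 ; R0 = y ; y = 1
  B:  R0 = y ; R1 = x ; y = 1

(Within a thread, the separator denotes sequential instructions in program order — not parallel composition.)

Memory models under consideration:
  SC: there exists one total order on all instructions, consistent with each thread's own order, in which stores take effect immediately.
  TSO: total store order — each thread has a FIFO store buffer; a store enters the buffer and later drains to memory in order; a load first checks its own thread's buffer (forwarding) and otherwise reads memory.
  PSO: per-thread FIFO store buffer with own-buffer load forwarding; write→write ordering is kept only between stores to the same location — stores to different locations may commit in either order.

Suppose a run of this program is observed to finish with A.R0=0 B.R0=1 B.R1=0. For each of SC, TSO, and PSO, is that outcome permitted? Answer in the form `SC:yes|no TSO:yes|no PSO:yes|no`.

outcome vector order: (A.R0,B.R0,B.R1)
SC: 5 outcomes — {0/0/0, 0/0/2, 0/1/2, 1/0/0, 1/0/2}
TSO: 5 outcomes — {0/0/0, 0/0/2, 0/1/2, 1/0/0, 1/0/2}
PSO: 6 outcomes — {0/0/0, 0/0/2, 0/1/0, 0/1/2, 1/0/0, 1/0/2}
target 0/1/0 ∈ {PSO}

SC:no TSO:no PSO:yes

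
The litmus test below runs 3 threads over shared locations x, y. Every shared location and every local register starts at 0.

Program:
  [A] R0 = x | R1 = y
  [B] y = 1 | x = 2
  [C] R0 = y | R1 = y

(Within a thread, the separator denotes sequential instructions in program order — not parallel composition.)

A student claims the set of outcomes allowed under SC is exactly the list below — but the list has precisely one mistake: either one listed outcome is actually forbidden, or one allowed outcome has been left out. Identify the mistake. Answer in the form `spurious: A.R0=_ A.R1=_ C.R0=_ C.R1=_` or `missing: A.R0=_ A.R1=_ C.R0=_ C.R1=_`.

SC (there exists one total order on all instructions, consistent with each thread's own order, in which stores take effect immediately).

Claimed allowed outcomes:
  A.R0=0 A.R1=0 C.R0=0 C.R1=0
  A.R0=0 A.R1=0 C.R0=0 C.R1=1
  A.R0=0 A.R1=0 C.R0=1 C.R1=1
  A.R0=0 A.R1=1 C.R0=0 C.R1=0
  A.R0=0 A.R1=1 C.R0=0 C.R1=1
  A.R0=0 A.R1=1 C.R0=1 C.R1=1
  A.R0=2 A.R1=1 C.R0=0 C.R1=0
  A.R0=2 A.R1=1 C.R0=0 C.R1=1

missing: A.R0=2 A.R1=1 C.R0=1 C.R1=1

outcome vector order: (A.R0,A.R1,C.R0,C.R1)
[SC] allowed = {0/0/0/0, 0/0/0/1, 0/0/1/1, 0/1/0/0, 0/1/0/1, 0/1/1/1, 2/1/0/0, 2/1/0/1, 2/1/1/1}
SC∖claimed = {2/1/1/1}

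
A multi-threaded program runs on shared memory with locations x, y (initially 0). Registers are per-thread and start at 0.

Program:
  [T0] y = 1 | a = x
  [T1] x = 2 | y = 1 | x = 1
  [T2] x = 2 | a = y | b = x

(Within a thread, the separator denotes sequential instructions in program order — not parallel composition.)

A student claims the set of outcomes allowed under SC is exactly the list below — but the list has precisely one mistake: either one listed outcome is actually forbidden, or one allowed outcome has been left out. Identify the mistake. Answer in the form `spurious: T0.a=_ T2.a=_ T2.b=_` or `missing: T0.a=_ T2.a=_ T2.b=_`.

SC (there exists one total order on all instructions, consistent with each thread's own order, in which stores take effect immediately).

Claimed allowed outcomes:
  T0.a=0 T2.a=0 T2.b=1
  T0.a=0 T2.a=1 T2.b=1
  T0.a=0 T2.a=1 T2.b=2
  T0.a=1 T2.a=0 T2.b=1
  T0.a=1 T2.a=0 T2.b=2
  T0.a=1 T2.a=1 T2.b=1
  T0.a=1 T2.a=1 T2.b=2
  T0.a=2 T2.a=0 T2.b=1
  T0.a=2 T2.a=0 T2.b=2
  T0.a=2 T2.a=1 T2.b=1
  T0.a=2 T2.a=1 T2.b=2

spurious: T0.a=0 T2.a=0 T2.b=1

outcome vector order: (T0.a,T2.a,T2.b)
SC (10): <0 1 1> <0 1 2> <1 0 1> <1 0 2> <1 1 1> <1 1 2> <2 0 1> <2 0 2> <2 1 1> <2 1 2>
claimed∖SC = {<0 0 1>}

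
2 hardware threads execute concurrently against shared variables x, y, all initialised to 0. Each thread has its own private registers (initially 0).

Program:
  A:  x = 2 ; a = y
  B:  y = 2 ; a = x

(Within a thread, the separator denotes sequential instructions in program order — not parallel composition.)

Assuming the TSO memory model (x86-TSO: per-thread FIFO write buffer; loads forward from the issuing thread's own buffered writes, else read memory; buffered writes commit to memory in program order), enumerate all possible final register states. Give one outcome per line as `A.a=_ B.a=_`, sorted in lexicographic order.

outcome vector order: (A.a,B.a)
|TSO outcomes| = 4

A.a=0 B.a=0
A.a=0 B.a=2
A.a=2 B.a=0
A.a=2 B.a=2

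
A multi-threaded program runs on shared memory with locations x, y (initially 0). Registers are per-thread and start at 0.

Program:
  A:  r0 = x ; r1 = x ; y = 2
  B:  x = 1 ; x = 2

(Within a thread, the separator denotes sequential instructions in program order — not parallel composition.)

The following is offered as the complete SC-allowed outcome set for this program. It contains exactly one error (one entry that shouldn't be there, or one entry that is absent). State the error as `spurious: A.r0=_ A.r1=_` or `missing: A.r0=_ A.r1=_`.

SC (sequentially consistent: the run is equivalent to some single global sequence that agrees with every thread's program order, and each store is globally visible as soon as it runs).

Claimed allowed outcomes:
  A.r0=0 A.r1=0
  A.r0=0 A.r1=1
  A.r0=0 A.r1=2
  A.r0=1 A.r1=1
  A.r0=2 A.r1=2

outcome vector order: (A.r0,A.r1)
SC: 6 outcomes — {<0 0>; <0 1>; <0 2>; <1 1>; <1 2>; <2 2>}
SC∖claimed = {<1 2>}

missing: A.r0=1 A.r1=2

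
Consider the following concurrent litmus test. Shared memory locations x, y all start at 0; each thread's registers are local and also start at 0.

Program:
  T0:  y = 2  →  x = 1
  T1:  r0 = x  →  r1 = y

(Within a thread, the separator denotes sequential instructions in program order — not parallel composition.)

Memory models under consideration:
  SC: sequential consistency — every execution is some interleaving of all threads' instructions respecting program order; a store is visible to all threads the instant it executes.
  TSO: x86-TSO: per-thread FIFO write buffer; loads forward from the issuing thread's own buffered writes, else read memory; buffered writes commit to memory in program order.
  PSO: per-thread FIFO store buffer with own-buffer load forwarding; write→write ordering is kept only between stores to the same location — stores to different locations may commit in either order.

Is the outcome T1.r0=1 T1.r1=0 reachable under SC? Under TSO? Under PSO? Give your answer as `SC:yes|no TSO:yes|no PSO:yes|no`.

SC:no TSO:no PSO:yes

outcome vector order: (T1.r0,T1.r1)
SC: 3 outcomes — {0/0, 0/2, 1/2}
TSO: 3 outcomes — {0/0, 0/2, 1/2}
PSO: 4 outcomes — {0/0, 0/2, 1/0, 1/2}
target 1/0 ∈ {PSO}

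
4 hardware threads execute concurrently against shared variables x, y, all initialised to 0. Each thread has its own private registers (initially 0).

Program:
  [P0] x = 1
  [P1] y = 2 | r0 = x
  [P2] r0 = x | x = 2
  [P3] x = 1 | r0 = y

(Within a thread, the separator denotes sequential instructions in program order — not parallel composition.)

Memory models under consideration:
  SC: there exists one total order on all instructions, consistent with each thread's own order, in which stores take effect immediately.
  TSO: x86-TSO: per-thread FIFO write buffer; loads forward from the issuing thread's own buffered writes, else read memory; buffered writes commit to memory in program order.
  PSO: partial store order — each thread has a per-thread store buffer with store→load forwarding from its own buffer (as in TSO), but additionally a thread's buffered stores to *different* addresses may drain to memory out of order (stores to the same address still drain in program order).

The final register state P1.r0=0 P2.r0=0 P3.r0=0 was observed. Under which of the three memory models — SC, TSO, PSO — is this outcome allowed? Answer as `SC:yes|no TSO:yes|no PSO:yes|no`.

outcome vector order: (P1.r0,P2.r0,P3.r0)
[SC] allowed = {(0,0,2); (0,1,2); (1,0,0); (1,0,2); (1,1,0); (1,1,2); (2,0,0); (2,0,2); (2,1,0); (2,1,2)}
[TSO] allowed = {(0,0,0); (0,0,2); (0,1,0); (0,1,2); (1,0,0); (1,0,2); (1,1,0); (1,1,2); (2,0,0); (2,0,2); (2,1,0); (2,1,2)}
[PSO] allowed = {(0,0,0); (0,0,2); (0,1,0); (0,1,2); (1,0,0); (1,0,2); (1,1,0); (1,1,2); (2,0,0); (2,0,2); (2,1,0); (2,1,2)}
target (0,0,0) ∈ {TSO,PSO}

SC:no TSO:yes PSO:yes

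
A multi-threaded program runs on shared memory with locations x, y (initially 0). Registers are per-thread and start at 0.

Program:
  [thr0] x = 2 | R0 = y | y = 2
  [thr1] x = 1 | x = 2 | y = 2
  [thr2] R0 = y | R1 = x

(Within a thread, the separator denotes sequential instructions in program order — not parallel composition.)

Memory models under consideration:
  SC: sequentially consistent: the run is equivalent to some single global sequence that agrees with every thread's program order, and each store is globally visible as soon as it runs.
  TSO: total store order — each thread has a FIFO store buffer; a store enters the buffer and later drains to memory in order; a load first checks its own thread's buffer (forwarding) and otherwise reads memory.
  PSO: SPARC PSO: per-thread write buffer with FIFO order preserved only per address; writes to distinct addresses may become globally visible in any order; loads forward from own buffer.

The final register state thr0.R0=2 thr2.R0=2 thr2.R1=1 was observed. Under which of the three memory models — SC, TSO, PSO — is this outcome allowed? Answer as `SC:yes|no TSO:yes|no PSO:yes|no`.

outcome vector order: (thr0.R0,thr2.R0,thr2.R1)
[SC] allowed = {0/0/0 0/0/1 0/0/2 0/2/1 0/2/2 2/0/0 2/0/1 2/0/2 2/2/2}
[TSO] allowed = {0/0/0 0/0/1 0/0/2 0/2/1 0/2/2 2/0/0 2/0/1 2/0/2 2/2/2}
[PSO] allowed = {0/0/0 0/0/1 0/0/2 0/2/0 0/2/1 0/2/2 2/0/0 2/0/1 2/0/2 2/2/0 2/2/1 2/2/2}
target 2/2/1 ∈ {PSO}

SC:no TSO:no PSO:yes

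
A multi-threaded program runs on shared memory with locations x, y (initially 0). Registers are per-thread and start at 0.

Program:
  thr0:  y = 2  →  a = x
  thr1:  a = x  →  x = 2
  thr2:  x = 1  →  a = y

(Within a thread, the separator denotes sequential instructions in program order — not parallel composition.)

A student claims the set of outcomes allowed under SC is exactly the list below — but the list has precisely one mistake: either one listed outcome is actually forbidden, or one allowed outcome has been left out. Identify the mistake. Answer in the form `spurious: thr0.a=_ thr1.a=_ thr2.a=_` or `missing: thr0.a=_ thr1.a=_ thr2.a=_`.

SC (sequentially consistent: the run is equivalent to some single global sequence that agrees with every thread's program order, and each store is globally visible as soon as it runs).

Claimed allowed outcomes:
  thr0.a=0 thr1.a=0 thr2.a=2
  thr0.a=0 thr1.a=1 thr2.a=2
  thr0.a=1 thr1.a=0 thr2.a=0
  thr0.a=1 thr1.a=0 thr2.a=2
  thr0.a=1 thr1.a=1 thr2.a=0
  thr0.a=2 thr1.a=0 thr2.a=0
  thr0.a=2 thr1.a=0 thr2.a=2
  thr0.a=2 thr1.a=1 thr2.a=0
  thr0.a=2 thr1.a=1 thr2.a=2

outcome vector order: (thr0.a,thr1.a,thr2.a)
SC (10): 0/0/2 0/1/2 1/0/0 1/0/2 1/1/0 1/1/2 2/0/0 2/0/2 2/1/0 2/1/2
SC∖claimed = {1/1/2}

missing: thr0.a=1 thr1.a=1 thr2.a=2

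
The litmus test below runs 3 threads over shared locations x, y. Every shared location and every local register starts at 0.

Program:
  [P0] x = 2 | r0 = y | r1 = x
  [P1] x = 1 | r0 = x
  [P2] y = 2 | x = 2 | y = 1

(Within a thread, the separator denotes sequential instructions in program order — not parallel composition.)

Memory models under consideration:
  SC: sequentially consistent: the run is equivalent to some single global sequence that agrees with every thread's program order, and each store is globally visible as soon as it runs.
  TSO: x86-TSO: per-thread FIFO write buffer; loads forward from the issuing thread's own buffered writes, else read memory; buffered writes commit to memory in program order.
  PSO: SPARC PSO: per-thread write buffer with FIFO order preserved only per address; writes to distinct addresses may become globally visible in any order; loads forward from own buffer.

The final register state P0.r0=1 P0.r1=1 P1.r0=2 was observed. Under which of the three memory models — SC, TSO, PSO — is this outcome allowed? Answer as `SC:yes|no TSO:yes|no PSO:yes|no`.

SC:no TSO:no PSO:yes

outcome vector order: (P0.r0,P0.r1,P1.r0)
SC (11): <0 1 1>; <0 1 2>; <0 2 1>; <0 2 2>; <1 1 1>; <1 2 1>; <1 2 2>; <2 1 1>; <2 1 2>; <2 2 1>; <2 2 2>
TSO (11): <0 1 1>; <0 1 2>; <0 2 1>; <0 2 2>; <1 1 1>; <1 2 1>; <1 2 2>; <2 1 1>; <2 1 2>; <2 2 1>; <2 2 2>
PSO (12): <0 1 1>; <0 1 2>; <0 2 1>; <0 2 2>; <1 1 1>; <1 1 2>; <1 2 1>; <1 2 2>; <2 1 1>; <2 1 2>; <2 2 1>; <2 2 2>
target <1 1 2> ∈ {PSO}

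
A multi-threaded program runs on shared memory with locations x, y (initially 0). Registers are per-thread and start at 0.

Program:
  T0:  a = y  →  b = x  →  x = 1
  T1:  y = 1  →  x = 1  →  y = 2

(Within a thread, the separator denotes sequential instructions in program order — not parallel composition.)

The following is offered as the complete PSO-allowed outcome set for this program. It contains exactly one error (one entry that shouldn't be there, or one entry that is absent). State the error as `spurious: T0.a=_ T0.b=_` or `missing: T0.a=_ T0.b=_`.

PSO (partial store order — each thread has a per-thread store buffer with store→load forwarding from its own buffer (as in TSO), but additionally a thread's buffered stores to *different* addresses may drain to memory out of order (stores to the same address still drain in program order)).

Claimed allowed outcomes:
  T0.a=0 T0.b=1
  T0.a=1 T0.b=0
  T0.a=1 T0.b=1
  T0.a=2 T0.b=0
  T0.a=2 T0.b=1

outcome vector order: (T0.a,T0.b)
PSO: 6 outcomes — {0/0 0/1 1/0 1/1 2/0 2/1}
PSO∖claimed = {0/0}

missing: T0.a=0 T0.b=0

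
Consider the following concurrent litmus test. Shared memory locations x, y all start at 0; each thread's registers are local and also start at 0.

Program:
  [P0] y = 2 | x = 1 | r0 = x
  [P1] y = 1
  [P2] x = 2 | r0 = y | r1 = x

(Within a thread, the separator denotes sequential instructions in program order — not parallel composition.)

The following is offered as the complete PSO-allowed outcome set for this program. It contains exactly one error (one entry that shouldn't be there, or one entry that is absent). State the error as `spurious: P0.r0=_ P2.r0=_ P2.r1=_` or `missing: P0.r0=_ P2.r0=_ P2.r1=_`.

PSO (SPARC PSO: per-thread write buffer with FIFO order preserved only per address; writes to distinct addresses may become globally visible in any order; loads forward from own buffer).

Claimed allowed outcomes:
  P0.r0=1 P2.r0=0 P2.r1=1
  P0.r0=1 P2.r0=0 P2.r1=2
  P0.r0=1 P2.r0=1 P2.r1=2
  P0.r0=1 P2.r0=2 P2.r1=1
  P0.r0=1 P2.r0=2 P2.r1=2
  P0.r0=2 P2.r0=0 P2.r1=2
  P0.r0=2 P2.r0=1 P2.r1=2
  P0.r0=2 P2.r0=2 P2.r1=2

outcome vector order: (P0.r0,P2.r0,P2.r1)
under PSO → 1/0/1; 1/0/2; 1/1/1; 1/1/2; 1/2/1; 1/2/2; 2/0/2; 2/1/2; 2/2/2
PSO∖claimed = {1/1/1}

missing: P0.r0=1 P2.r0=1 P2.r1=1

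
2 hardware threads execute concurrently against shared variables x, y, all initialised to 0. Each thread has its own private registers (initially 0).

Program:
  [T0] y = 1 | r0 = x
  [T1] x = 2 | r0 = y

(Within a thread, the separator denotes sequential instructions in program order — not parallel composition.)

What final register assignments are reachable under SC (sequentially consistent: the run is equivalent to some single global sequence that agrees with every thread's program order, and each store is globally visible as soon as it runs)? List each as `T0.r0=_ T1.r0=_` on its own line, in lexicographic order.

T0.r0=0 T1.r0=1
T0.r0=2 T1.r0=0
T0.r0=2 T1.r0=1

outcome vector order: (T0.r0,T1.r0)
|SC outcomes| = 3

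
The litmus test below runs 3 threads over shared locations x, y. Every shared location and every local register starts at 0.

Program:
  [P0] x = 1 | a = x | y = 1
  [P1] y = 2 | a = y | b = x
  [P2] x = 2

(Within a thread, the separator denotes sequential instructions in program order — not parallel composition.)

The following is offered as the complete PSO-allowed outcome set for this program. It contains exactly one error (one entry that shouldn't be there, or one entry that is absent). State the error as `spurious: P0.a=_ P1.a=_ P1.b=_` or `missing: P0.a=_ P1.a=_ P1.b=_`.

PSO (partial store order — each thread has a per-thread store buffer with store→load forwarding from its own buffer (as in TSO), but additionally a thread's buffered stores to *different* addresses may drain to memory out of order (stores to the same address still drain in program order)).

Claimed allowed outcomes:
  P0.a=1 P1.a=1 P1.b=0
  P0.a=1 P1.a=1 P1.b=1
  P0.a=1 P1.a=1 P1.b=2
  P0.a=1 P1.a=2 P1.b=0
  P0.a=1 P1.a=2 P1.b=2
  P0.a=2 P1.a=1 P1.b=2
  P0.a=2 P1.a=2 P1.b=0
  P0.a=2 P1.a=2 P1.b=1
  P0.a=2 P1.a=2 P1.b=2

outcome vector order: (P0.a,P1.a,P1.b)
PSO: 10 outcomes — {<1 1 0>, <1 1 1>, <1 1 2>, <1 2 0>, <1 2 1>, <1 2 2>, <2 1 2>, <2 2 0>, <2 2 1>, <2 2 2>}
PSO∖claimed = {<1 2 1>}

missing: P0.a=1 P1.a=2 P1.b=1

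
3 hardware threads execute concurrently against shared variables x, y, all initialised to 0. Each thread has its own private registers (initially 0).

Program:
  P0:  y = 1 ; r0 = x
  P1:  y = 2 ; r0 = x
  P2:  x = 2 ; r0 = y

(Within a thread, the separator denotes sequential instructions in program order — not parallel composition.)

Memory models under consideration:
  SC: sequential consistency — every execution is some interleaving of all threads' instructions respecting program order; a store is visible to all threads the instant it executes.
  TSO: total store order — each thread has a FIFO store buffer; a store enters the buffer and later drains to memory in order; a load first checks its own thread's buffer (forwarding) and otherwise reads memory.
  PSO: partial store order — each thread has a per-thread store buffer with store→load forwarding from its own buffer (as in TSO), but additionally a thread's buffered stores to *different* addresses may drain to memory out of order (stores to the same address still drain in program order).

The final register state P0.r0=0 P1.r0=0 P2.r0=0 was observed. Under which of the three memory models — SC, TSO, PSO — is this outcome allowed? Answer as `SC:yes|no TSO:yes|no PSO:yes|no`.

outcome vector order: (P0.r0,P1.r0,P2.r0)
SC: 9 outcomes — {0/0/1, 0/0/2, 0/2/1, 0/2/2, 2/0/1, 2/0/2, 2/2/0, 2/2/1, 2/2/2}
TSO: 12 outcomes — {0/0/0, 0/0/1, 0/0/2, 0/2/0, 0/2/1, 0/2/2, 2/0/0, 2/0/1, 2/0/2, 2/2/0, 2/2/1, 2/2/2}
PSO: 12 outcomes — {0/0/0, 0/0/1, 0/0/2, 0/2/0, 0/2/1, 0/2/2, 2/0/0, 2/0/1, 2/0/2, 2/2/0, 2/2/1, 2/2/2}
target 0/0/0 ∈ {TSO,PSO}

SC:no TSO:yes PSO:yes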